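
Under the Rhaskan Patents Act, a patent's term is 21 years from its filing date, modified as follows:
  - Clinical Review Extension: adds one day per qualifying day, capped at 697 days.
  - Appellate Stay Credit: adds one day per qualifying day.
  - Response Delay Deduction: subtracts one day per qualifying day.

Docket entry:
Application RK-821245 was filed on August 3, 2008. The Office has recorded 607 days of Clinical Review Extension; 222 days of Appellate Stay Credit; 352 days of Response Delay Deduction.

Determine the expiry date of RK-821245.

2030-11-23

Base term: filing date + 21 years → 3 August 2029.
Clinical Review Extension: 607 days (within the 697-day cap) → +607 days → 2 April 2031.
Appellate Stay Credit: +222 days → 10 November 2031.
Response Delay Deduction: −352 days → 23 November 2030.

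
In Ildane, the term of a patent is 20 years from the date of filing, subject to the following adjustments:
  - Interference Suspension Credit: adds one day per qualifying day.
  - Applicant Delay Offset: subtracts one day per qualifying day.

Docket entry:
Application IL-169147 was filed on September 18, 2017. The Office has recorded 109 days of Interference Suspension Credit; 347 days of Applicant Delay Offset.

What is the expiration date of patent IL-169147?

2037-01-23

Base term: filing date + 20 years → 18 September 2037.
Interference Suspension Credit: +109 days → 5 January 2038.
Applicant Delay Offset: −347 days → 23 January 2037.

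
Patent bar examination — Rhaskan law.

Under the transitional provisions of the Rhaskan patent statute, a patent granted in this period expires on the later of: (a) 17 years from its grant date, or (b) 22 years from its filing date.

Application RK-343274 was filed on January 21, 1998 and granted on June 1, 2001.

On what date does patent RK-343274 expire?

(a) grant + 17 years → 1 June 2018.
(b) filing + 22 years → 21 January 2020.
Later of the two: 21 January 2020.

2020-01-21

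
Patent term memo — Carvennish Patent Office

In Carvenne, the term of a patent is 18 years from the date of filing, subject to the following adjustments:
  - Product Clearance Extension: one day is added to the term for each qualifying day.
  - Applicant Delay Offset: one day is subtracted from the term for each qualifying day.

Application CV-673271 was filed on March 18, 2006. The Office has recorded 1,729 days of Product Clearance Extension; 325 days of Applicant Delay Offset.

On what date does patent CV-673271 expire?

Base term: filing date + 18 years → 18 March 2024.
Product Clearance Extension: +1729 days → 11 December 2028.
Applicant Delay Offset: −325 days → 21 January 2028.

2028-01-21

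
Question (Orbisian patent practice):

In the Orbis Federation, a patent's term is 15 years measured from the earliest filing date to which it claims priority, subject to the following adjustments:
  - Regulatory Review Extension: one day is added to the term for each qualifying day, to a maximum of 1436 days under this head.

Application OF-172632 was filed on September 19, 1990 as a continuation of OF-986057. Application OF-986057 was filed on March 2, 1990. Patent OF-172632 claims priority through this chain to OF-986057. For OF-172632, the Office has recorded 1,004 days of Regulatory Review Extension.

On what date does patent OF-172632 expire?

Earliest priority filing: 2 March 1990.
Base term: 2 March 1990 + 15 years → 2 March 2005.
Regulatory Review Extension: 1004 days (within the 1436-day cap) → +1004 days → 1 December 2007.

December 1, 2007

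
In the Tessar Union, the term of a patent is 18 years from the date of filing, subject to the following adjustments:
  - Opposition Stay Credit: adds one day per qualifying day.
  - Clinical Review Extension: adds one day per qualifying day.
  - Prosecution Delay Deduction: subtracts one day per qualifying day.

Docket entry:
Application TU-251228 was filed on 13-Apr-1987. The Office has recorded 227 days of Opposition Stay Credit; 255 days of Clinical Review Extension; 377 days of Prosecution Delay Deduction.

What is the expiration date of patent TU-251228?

Base term: filing date + 18 years → 13 April 2005.
Opposition Stay Credit: +227 days → 26 November 2005.
Clinical Review Extension: +255 days → 8 August 2006.
Prosecution Delay Deduction: −377 days → 27 July 2005.

2005-07-27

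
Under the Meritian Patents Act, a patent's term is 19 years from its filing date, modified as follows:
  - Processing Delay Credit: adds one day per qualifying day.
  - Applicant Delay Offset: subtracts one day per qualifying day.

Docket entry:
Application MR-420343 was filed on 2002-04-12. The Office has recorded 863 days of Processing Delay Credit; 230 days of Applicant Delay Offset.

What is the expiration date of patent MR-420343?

2023-01-05

Base term: filing date + 19 years → 12 April 2021.
Processing Delay Credit: +863 days → 23 August 2023.
Applicant Delay Offset: −230 days → 5 January 2023.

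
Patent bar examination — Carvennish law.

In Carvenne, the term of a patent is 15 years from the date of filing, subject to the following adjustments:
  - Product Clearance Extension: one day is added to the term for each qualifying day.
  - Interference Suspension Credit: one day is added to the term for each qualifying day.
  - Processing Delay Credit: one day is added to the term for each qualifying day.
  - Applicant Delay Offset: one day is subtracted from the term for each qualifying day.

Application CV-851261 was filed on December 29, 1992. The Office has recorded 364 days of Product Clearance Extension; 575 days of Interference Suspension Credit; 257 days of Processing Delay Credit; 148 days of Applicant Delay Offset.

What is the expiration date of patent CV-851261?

November 11, 2010

Base term: filing date + 15 years → 29 December 2007.
Product Clearance Extension: +364 days → 27 December 2008.
Interference Suspension Credit: +575 days → 25 July 2010.
Processing Delay Credit: +257 days → 8 April 2011.
Applicant Delay Offset: −148 days → 11 November 2010.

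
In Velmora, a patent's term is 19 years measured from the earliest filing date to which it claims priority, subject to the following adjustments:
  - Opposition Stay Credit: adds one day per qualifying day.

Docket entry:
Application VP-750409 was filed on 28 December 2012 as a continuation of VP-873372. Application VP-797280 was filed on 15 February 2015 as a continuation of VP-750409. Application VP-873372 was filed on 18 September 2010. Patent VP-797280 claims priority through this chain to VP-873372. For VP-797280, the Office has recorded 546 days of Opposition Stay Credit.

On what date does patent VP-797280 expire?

Earliest priority filing: 18 September 2010.
Base term: 18 September 2010 + 19 years → 18 September 2029.
Opposition Stay Credit: +546 days → 18 March 2031.

March 18, 2031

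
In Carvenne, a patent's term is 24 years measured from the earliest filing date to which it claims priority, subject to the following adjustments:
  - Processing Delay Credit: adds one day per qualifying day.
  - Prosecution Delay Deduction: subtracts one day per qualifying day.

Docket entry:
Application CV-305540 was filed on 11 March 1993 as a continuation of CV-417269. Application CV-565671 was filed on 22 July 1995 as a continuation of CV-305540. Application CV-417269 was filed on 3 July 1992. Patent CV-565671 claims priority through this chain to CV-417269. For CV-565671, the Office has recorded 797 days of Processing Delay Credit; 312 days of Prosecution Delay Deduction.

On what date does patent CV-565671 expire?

2017-10-31

Earliest priority filing: 3 July 1992.
Base term: 3 July 1992 + 24 years → 3 July 2016.
Processing Delay Credit: +797 days → 8 September 2018.
Prosecution Delay Deduction: −312 days → 31 October 2017.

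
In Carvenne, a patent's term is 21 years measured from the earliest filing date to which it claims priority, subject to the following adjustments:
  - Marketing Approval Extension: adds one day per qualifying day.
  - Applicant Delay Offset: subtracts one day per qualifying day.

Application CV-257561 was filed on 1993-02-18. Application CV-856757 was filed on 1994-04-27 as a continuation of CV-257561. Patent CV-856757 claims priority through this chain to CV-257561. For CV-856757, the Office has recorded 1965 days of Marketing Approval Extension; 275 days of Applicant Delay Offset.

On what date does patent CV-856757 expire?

2018-10-05

Earliest priority filing: 18 February 1993.
Base term: 18 February 1993 + 21 years → 18 February 2014.
Marketing Approval Extension: +1965 days → 7 July 2019.
Applicant Delay Offset: −275 days → 5 October 2018.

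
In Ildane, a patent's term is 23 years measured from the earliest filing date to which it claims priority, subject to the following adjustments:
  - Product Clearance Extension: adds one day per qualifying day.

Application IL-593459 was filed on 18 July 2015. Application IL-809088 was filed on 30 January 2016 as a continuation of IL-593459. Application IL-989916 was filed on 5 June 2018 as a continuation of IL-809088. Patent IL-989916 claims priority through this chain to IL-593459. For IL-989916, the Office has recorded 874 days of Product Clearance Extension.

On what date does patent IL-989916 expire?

December 8, 2040

Earliest priority filing: 18 July 2015.
Base term: 18 July 2015 + 23 years → 18 July 2038.
Product Clearance Extension: +874 days → 8 December 2040.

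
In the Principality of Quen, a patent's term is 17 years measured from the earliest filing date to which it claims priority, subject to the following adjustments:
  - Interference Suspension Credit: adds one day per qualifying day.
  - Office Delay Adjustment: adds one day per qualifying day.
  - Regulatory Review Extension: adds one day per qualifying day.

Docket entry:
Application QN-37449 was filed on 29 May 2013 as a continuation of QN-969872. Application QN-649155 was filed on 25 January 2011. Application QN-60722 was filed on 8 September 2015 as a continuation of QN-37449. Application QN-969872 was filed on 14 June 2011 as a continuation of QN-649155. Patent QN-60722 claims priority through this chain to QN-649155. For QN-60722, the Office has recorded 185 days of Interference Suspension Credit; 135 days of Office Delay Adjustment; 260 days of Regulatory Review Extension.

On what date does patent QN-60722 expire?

Earliest priority filing: 25 January 2011.
Base term: 25 January 2011 + 17 years → 25 January 2028.
Interference Suspension Credit: +185 days → 28 July 2028.
Office Delay Adjustment: +135 days → 10 December 2028.
Regulatory Review Extension: +260 days → 27 August 2029.

2029-08-27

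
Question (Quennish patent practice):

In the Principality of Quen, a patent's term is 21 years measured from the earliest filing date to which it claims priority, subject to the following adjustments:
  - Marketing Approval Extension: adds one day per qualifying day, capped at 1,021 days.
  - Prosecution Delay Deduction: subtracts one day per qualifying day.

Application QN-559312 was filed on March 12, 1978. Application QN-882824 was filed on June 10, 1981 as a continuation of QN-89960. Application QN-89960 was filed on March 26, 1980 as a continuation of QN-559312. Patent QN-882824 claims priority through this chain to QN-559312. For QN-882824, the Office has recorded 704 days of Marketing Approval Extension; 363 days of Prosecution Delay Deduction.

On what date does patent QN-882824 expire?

Earliest priority filing: 12 March 1978.
Base term: 12 March 1978 + 21 years → 12 March 1999.
Marketing Approval Extension: 704 days (within the 1021-day cap) → +704 days → 13 February 2001.
Prosecution Delay Deduction: −363 days → 16 February 2000.

2000-02-16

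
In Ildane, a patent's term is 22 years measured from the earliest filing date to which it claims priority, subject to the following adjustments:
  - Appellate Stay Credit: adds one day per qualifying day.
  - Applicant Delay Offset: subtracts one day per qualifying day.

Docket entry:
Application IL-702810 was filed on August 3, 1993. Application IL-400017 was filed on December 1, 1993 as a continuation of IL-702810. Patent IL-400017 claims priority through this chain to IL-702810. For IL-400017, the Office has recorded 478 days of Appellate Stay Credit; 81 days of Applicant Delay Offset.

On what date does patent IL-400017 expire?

Earliest priority filing: 3 August 1993.
Base term: 3 August 1993 + 22 years → 3 August 2015.
Appellate Stay Credit: +478 days → 23 November 2016.
Applicant Delay Offset: −81 days → 3 September 2016.

2016-09-03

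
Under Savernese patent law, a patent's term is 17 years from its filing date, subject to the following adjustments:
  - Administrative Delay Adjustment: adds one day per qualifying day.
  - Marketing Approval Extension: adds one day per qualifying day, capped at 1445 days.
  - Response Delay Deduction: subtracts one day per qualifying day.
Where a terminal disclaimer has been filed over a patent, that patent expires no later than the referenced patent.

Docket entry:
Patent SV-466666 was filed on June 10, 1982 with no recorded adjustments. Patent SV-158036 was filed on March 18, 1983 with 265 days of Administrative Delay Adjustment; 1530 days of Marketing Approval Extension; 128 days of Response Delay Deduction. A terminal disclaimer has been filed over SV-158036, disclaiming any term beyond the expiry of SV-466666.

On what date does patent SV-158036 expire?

Natural term of SV-158036:
  Base: filing + 17 years → 18 March 2000.
  Administrative Delay Adjustment: +265 days → 8 December 2000.
  Marketing Approval Extension: 1530 days claimed exceeds the 1445-day cap, so +1445 days → 22 November 2004.
  Response Delay Deduction: −128 days → 17 July 2004.
Expiry of referenced patent SV-466666:
  Base: filing + 17 years → 10 June 1999.
Terminal disclaimer: SV-158036 expires on the earlier of 17 July 2004 and 10 June 1999.

1999-06-10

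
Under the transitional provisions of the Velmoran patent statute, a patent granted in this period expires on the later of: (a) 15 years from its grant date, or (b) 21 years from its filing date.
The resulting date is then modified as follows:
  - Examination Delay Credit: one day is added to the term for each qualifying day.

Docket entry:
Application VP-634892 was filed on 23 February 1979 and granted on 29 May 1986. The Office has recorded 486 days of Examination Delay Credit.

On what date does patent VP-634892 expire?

2002-09-27

(a) grant + 15 years → 29 May 2001.
(b) filing + 21 years → 23 February 2000.
Later of the two: 29 May 2001.
Examination Delay Credit: +486 days → 27 September 2002.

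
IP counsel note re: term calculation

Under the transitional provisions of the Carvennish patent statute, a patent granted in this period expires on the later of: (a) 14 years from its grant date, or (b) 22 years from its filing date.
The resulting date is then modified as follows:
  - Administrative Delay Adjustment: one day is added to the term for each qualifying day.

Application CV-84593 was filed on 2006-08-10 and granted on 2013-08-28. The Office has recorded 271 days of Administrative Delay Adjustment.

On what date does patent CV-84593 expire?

May 8, 2029

(a) grant + 14 years → 28 August 2027.
(b) filing + 22 years → 10 August 2028.
Later of the two: 10 August 2028.
Administrative Delay Adjustment: +271 days → 8 May 2029.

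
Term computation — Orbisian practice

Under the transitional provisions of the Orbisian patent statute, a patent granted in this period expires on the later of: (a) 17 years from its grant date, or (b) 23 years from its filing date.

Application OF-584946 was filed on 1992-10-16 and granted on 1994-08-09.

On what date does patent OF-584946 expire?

(a) grant + 17 years → 9 August 2011.
(b) filing + 23 years → 16 October 2015.
Later of the two: 16 October 2015.

October 16, 2015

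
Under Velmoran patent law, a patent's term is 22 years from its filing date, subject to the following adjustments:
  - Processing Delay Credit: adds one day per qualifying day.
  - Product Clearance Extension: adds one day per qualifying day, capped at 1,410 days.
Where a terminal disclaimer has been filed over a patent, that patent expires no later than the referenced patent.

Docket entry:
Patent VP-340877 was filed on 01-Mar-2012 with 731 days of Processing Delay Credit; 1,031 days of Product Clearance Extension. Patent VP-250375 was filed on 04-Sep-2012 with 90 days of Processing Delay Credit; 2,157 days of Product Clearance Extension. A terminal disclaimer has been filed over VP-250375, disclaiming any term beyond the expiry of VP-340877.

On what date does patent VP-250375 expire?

Natural term of VP-250375:
  Base: filing + 22 years → 4 September 2034.
  Processing Delay Credit: +90 days → 3 December 2034.
  Product Clearance Extension: 2157 days claimed exceeds the 1410-day cap, so +1410 days → 13 October 2038.
Expiry of referenced patent VP-340877:
  Base: filing + 22 years → 1 March 2034.
  Processing Delay Credit: +731 days → 1 March 2036.
  Product Clearance Extension: 1031 days (within the 1410-day cap) → +1031 days → 27 December 2038.
Terminal disclaimer: VP-250375 expires on the earlier of 13 October 2038 and 27 December 2038.

2038-10-13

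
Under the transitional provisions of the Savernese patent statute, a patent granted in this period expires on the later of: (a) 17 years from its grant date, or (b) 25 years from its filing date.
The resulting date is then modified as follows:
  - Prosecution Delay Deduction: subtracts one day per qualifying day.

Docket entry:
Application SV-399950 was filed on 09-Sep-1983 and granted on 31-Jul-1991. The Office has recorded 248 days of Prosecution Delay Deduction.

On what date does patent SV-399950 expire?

2008-01-05

(a) grant + 17 years → 31 July 2008.
(b) filing + 25 years → 9 September 2008.
Later of the two: 9 September 2008.
Prosecution Delay Deduction: −248 days → 5 January 2008.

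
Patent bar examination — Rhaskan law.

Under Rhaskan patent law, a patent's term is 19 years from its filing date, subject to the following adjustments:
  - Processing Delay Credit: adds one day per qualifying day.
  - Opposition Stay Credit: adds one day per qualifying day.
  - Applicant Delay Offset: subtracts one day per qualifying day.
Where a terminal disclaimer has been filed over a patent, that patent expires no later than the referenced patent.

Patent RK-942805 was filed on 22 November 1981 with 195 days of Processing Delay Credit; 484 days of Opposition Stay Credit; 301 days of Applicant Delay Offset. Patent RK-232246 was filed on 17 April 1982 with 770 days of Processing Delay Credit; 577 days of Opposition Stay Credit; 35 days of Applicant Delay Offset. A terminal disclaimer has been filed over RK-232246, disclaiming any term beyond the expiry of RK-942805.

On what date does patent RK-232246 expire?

2001-12-05

Natural term of RK-232246:
  Base: filing + 19 years → 17 April 2001.
  Processing Delay Credit: +770 days → 27 May 2003.
  Opposition Stay Credit: +577 days → 24 December 2004.
  Applicant Delay Offset: −35 days → 19 November 2004.
Expiry of referenced patent RK-942805:
  Base: filing + 19 years → 22 November 2000.
  Processing Delay Credit: +195 days → 5 June 2001.
  Opposition Stay Credit: +484 days → 2 October 2002.
  Applicant Delay Offset: −301 days → 5 December 2001.
Terminal disclaimer: RK-232246 expires on the earlier of 19 November 2004 and 5 December 2001.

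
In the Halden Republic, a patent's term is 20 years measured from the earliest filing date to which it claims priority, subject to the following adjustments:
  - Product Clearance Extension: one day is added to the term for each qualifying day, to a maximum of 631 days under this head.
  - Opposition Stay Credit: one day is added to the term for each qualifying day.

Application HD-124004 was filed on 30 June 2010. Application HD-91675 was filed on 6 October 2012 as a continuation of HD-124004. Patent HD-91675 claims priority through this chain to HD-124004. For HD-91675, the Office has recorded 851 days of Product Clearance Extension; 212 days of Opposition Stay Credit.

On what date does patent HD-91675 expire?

Earliest priority filing: 30 June 2010.
Base term: 30 June 2010 + 20 years → 30 June 2030.
Product Clearance Extension: 851 days claimed exceeds the 631-day cap, so +631 days → 22 March 2032.
Opposition Stay Credit: +212 days → 20 October 2032.

October 20, 2032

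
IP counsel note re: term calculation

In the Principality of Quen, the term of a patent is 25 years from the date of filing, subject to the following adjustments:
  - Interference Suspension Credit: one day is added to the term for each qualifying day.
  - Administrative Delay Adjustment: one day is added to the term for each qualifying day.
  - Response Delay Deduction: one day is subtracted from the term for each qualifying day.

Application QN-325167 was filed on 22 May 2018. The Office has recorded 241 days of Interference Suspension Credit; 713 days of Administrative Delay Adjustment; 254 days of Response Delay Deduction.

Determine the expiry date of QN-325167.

April 21, 2045

Base term: filing date + 25 years → 22 May 2043.
Interference Suspension Credit: +241 days → 18 January 2044.
Administrative Delay Adjustment: +713 days → 31 December 2045.
Response Delay Deduction: −254 days → 21 April 2045.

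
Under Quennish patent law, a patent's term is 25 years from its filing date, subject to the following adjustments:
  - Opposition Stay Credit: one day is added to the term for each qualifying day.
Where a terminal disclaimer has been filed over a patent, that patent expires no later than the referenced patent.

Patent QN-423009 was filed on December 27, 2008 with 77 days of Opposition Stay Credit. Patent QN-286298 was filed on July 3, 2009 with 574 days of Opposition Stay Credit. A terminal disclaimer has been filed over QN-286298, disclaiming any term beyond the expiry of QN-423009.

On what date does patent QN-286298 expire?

Natural term of QN-286298:
  Base: filing + 25 years → 3 July 2034.
  Opposition Stay Credit: +574 days → 28 January 2036.
Expiry of referenced patent QN-423009:
  Base: filing + 25 years → 27 December 2033.
  Opposition Stay Credit: +77 days → 14 March 2034.
Terminal disclaimer: QN-286298 expires on the earlier of 28 January 2036 and 14 March 2034.

2034-03-14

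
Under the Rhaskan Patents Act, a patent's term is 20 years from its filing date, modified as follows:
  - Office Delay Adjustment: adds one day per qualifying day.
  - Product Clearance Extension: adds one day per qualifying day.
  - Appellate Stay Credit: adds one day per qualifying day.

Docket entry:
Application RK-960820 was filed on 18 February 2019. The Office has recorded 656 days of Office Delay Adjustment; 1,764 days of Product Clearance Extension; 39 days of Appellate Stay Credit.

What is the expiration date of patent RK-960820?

2045-11-12

Base term: filing date + 20 years → 18 February 2039.
Office Delay Adjustment: +656 days → 5 December 2040.
Product Clearance Extension: +1764 days → 4 October 2045.
Appellate Stay Credit: +39 days → 12 November 2045.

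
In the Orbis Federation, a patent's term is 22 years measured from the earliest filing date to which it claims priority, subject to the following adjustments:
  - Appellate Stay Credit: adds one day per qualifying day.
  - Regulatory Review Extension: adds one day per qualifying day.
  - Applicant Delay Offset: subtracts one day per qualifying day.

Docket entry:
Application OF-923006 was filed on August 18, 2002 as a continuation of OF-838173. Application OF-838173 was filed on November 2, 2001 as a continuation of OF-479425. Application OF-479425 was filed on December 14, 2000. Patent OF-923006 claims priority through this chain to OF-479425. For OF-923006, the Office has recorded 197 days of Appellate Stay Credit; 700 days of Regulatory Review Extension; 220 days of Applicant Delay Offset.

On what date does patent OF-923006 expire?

October 21, 2024

Earliest priority filing: 14 December 2000.
Base term: 14 December 2000 + 22 years → 14 December 2022.
Appellate Stay Credit: +197 days → 29 June 2023.
Regulatory Review Extension: +700 days → 29 May 2025.
Applicant Delay Offset: −220 days → 21 October 2024.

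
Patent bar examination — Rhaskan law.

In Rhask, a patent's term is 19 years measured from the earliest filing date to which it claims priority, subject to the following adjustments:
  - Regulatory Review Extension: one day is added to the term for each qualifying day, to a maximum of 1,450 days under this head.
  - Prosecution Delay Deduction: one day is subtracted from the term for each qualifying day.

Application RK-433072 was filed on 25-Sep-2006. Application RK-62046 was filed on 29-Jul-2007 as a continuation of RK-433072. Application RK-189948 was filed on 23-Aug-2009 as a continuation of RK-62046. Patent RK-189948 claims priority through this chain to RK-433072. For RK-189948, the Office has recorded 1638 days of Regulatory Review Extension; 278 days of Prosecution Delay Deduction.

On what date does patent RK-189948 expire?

Earliest priority filing: 25 September 2006.
Base term: 25 September 2006 + 19 years → 25 September 2025.
Regulatory Review Extension: 1638 days claimed exceeds the 1450-day cap, so +1450 days → 14 September 2029.
Prosecution Delay Deduction: −278 days → 10 December 2028.

2028-12-10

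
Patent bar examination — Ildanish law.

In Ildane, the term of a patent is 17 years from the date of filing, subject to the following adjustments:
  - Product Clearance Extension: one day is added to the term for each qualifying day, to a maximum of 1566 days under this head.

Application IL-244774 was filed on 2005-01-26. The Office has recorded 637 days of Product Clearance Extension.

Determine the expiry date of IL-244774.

2023-10-25

Base term: filing date + 17 years → 26 January 2022.
Product Clearance Extension: 637 days (within the 1566-day cap) → +637 days → 25 October 2023.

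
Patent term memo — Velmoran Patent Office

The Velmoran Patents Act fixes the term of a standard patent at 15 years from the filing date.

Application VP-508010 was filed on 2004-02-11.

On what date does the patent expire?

2019-02-11

Filing date + 15 years → 11 February 2019.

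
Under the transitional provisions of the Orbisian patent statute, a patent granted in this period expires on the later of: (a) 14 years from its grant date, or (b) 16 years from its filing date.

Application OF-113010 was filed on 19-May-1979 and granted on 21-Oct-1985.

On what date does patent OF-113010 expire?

(a) grant + 14 years → 21 October 1999.
(b) filing + 16 years → 19 May 1995.
Later of the two: 21 October 1999.

1999-10-21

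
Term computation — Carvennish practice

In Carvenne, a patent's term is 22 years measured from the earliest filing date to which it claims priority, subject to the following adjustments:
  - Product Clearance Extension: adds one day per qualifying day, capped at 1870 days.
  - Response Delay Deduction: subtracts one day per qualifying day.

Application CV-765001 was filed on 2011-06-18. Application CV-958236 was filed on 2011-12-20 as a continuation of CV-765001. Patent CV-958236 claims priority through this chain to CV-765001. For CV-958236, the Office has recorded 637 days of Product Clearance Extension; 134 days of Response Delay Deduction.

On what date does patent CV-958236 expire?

Earliest priority filing: 18 June 2011.
Base term: 18 June 2011 + 22 years → 18 June 2033.
Product Clearance Extension: 637 days (within the 1870-day cap) → +637 days → 17 March 2035.
Response Delay Deduction: −134 days → 3 November 2034.

2034-11-03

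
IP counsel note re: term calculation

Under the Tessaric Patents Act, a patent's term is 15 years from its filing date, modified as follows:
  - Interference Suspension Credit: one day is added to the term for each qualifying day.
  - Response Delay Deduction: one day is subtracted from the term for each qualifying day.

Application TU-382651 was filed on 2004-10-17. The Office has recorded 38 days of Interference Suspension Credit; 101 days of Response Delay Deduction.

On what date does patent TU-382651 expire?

Base term: filing date + 15 years → 17 October 2019.
Interference Suspension Credit: +38 days → 24 November 2019.
Response Delay Deduction: −101 days → 15 August 2019.

August 15, 2019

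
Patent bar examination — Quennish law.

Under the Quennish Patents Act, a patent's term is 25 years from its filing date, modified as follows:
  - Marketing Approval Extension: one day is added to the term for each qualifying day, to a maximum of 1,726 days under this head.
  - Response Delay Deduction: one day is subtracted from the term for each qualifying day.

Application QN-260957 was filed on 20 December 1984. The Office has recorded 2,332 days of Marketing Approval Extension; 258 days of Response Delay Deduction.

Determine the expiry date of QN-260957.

December 27, 2013

Base term: filing date + 25 years → 20 December 2009.
Marketing Approval Extension: 2332 days claimed exceeds the 1726-day cap, so +1726 days → 11 September 2014.
Response Delay Deduction: −258 days → 27 December 2013.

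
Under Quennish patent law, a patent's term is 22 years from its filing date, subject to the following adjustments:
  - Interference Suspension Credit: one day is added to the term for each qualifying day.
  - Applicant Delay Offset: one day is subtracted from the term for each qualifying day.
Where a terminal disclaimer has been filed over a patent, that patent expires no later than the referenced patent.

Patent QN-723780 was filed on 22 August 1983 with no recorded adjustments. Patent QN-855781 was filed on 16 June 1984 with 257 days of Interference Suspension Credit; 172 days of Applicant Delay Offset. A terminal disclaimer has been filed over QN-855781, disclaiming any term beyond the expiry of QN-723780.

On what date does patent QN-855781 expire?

Natural term of QN-855781:
  Base: filing + 22 years → 16 June 2006.
  Interference Suspension Credit: +257 days → 28 February 2007.
  Applicant Delay Offset: −172 days → 9 September 2006.
Expiry of referenced patent QN-723780:
  Base: filing + 22 years → 22 August 2005.
Terminal disclaimer: QN-855781 expires on the earlier of 9 September 2006 and 22 August 2005.

August 22, 2005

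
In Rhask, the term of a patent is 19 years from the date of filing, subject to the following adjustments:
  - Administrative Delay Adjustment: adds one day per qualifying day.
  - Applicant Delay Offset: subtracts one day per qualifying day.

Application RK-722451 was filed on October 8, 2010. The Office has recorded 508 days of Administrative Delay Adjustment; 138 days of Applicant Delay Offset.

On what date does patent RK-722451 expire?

2030-10-13

Base term: filing date + 19 years → 8 October 2029.
Administrative Delay Adjustment: +508 days → 28 February 2031.
Applicant Delay Offset: −138 days → 13 October 2030.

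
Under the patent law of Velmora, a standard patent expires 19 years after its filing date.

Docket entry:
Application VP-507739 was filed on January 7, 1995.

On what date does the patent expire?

January 7, 2014

Filing date + 19 years → 7 January 2014.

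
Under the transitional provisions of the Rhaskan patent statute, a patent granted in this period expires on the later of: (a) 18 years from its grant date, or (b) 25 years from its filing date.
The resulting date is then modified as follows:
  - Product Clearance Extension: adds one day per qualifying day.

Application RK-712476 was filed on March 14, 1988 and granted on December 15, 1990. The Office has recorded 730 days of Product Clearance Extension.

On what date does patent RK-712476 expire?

(a) grant + 18 years → 15 December 2008.
(b) filing + 25 years → 14 March 2013.
Later of the two: 14 March 2013.
Product Clearance Extension: +730 days → 14 March 2015.

2015-03-14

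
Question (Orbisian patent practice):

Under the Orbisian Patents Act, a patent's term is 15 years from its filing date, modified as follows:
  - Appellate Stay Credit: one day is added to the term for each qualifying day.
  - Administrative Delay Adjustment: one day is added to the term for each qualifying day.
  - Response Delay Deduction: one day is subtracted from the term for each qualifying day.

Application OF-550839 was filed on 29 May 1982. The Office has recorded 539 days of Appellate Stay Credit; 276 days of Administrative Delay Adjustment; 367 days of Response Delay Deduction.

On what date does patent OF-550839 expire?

Base term: filing date + 15 years → 29 May 1997.
Appellate Stay Credit: +539 days → 19 November 1998.
Administrative Delay Adjustment: +276 days → 22 August 1999.
Response Delay Deduction: −367 days → 20 August 1998.

1998-08-20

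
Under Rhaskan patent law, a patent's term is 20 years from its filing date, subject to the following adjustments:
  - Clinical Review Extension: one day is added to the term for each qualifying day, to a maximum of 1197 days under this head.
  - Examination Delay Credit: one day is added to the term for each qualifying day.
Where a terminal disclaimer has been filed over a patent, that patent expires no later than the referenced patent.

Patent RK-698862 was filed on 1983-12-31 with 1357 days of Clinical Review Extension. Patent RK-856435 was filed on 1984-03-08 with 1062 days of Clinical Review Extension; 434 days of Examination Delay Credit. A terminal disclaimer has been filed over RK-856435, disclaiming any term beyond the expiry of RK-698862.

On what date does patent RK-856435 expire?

Natural term of RK-856435:
  Base: filing + 20 years → 8 March 2004.
  Clinical Review Extension: 1062 days (within the 1197-day cap) → +1062 days → 3 February 2007.
  Examination Delay Credit: +434 days → 12 April 2008.
Expiry of referenced patent RK-698862:
  Base: filing + 20 years → 31 December 2003.
  Clinical Review Extension: 1357 days claimed exceeds the 1197-day cap, so +1197 days → 11 April 2007.
Terminal disclaimer: RK-856435 expires on the earlier of 12 April 2008 and 11 April 2007.

April 11, 2007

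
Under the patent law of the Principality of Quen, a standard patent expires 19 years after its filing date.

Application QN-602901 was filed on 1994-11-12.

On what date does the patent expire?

Filing date + 19 years → 12 November 2013.

2013-11-12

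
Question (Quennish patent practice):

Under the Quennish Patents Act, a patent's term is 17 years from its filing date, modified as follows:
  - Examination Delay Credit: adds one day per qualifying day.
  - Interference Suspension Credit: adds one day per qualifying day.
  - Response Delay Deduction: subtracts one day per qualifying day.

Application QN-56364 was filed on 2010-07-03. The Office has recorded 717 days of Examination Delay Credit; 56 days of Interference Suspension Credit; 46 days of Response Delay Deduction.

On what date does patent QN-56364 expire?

2029-06-29

Base term: filing date + 17 years → 3 July 2027.
Examination Delay Credit: +717 days → 19 June 2029.
Interference Suspension Credit: +56 days → 14 August 2029.
Response Delay Deduction: −46 days → 29 June 2029.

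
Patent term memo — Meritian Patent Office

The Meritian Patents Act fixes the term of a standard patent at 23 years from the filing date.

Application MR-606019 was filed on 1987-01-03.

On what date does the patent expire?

Filing date + 23 years → 3 January 2010.

January 3, 2010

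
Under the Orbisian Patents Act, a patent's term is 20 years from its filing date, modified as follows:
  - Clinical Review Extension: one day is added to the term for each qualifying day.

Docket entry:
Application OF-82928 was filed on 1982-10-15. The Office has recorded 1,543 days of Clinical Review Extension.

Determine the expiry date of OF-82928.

2007-01-05

Base term: filing date + 20 years → 15 October 2002.
Clinical Review Extension: +1543 days → 5 January 2007.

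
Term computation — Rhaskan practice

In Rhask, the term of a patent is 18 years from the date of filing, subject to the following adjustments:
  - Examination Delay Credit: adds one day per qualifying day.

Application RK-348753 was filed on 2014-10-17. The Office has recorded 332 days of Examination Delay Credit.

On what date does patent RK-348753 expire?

Base term: filing date + 18 years → 17 October 2032.
Examination Delay Credit: +332 days → 14 September 2033.

September 14, 2033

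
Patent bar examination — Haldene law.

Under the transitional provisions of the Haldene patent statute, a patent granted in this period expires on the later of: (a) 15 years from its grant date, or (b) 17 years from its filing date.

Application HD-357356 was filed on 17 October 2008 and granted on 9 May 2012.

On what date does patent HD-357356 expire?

2027-05-09

(a) grant + 15 years → 9 May 2027.
(b) filing + 17 years → 17 October 2025.
Later of the two: 9 May 2027.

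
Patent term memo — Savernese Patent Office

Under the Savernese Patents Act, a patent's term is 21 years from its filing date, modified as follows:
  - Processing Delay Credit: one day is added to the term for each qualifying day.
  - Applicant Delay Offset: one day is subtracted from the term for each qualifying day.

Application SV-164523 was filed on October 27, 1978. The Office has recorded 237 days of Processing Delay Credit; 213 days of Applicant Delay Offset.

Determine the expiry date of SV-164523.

1999-11-20

Base term: filing date + 21 years → 27 October 1999.
Processing Delay Credit: +237 days → 20 June 2000.
Applicant Delay Offset: −213 days → 20 November 1999.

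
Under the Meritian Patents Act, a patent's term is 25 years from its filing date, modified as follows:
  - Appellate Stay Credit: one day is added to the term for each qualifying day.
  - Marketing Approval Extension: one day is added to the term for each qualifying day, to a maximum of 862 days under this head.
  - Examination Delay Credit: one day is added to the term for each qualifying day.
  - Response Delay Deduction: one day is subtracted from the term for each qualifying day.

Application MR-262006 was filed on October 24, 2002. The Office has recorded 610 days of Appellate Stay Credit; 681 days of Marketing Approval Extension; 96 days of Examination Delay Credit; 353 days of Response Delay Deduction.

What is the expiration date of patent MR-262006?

2030-08-23

Base term: filing date + 25 years → 24 October 2027.
Appellate Stay Credit: +610 days → 25 June 2029.
Marketing Approval Extension: 681 days (within the 862-day cap) → +681 days → 7 May 2031.
Examination Delay Credit: +96 days → 11 August 2031.
Response Delay Deduction: −353 days → 23 August 2030.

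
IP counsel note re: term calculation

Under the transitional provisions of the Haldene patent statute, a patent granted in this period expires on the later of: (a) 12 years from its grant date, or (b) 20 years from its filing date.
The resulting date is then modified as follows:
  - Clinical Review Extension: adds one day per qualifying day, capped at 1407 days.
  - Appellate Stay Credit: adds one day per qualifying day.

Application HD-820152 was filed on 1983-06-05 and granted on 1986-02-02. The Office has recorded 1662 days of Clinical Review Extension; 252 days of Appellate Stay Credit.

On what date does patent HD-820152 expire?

December 20, 2007

(a) grant + 12 years → 2 February 1998.
(b) filing + 20 years → 5 June 2003.
Later of the two: 5 June 2003.
Clinical Review Extension: 1662 days claimed exceeds the 1407-day cap, so +1407 days → 12 April 2007.
Appellate Stay Credit: +252 days → 20 December 2007.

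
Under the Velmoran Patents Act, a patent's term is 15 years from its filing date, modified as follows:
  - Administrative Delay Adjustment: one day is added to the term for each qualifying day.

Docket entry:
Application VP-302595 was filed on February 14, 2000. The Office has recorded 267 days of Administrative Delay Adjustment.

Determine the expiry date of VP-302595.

Base term: filing date + 15 years → 14 February 2015.
Administrative Delay Adjustment: +267 days → 8 November 2015.

2015-11-08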